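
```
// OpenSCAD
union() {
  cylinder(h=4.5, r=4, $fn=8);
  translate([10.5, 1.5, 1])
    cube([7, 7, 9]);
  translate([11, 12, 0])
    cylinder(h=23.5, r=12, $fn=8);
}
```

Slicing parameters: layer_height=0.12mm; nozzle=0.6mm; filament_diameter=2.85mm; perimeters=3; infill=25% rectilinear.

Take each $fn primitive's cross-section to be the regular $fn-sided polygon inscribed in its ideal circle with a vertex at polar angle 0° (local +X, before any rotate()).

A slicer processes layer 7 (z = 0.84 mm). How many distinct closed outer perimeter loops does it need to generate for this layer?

At z = 0.84 mm: the r=4 cylinder contributes a regular 8-gon of circumradius 4; the cube at (10.5, 1.5) is absent (z outside [1, 10]); the r=12 cylinder at (11, 12) gives a regular 8-gon of circumradius 12 (constant along its height); Combining (union): the 2 present regions are separate (no shared area or edge), so areas and boundary lengths simply add and each stays a separate island — 2 connected regions. The result has 2 disconnected regions.

2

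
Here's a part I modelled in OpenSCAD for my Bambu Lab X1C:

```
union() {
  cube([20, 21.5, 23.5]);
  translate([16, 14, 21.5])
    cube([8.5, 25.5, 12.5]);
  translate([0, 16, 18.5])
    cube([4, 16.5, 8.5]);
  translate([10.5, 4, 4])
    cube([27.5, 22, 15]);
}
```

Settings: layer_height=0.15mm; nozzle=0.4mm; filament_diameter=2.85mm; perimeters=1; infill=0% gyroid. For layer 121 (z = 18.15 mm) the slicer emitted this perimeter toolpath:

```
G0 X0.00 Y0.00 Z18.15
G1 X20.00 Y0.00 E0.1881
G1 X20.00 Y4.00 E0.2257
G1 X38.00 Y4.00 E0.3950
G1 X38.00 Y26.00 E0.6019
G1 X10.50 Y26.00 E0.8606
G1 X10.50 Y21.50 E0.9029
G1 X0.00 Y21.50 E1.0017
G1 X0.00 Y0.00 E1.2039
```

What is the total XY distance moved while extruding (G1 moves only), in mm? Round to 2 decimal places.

Sum the Euclidean lengths of each G1 segment: total = 128.00 mm.

128.00 mm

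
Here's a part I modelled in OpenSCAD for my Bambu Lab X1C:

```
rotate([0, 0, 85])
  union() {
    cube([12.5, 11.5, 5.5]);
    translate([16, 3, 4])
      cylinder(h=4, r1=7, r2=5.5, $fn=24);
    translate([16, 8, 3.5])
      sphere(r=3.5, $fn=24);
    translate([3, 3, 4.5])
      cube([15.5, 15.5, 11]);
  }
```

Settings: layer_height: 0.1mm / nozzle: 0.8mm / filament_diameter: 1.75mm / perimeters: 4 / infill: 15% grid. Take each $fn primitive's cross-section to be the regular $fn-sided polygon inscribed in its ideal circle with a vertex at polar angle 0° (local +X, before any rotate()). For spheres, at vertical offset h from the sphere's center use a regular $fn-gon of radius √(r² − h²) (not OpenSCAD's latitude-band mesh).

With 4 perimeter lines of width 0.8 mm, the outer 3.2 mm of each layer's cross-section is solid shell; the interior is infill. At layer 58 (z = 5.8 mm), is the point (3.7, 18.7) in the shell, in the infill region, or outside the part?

At z = 5.8 mm: the cube does not reach this height (z outside [0, 5.5]); the cone at (16, 3): at t=0.450 of its height the radius interpolates to r₁+(r₂−r₁)t = 6.325, giving a regular 24-gon of that circumradius; the sphere at (16, 8): section is a regular 24-gon, circumradius = √(r²−h²) = √(3.5²−2.3²) = 2.638; the cube at (3, 3) is present — its section is the full 15.5×15.5 rectangle; Merging all regions: the regions partially overlap (shared area 67.97 mm²), so overlapping operands fuse into one piece — 1 connected region; (whole slice rotated 85° about Z — lengths, areas and connectivity unchanged). Overall, the cross-section is a single solid region. Undo the 85° rotation: the query point maps to (18.951, -2.056) in the un-rotated model frame. The nearest boundary edge runs (20.47, -1.47)→(19.16, -2.48); distance from the point to it = 0.46 mm. The point is inside the cross-section, 0.46 mm from the nearest boundary — within the 3.2 mm shell band (4 × 0.8).

shell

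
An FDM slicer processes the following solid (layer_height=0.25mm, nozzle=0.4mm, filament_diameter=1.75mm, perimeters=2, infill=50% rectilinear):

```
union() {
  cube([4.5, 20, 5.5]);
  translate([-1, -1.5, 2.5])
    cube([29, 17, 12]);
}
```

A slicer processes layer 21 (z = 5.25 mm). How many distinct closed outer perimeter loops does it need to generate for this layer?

At z = 5.25 mm: the cube (footprint 4.5×20) is included at this height; the cube at (-1, -1.5) is present — its section is the full 29×17 rectangle; Combining (union): the regions partially overlap (shared area 69.75 mm²), so overlapping operands fuse into one piece — 1 connected region. The result has 1 disconnected region.

1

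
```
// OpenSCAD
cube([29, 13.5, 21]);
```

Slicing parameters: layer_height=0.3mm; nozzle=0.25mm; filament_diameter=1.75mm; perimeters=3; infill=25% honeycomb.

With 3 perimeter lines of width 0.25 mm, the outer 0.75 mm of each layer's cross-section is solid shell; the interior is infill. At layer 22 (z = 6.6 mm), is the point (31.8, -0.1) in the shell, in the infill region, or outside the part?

outside

At z = 6.6 mm: the 29×13.5 cube contributes its full rectangle. Overall, the cross-section is a single solid region. The nearest boundary edge runs (0.00, 0.00)→(29.00, 0.00); distance from the point to it = 2.80 mm. The point is not inside any of the regions above, so it lies outside the cross-section (2.80 mm from the nearest boundary).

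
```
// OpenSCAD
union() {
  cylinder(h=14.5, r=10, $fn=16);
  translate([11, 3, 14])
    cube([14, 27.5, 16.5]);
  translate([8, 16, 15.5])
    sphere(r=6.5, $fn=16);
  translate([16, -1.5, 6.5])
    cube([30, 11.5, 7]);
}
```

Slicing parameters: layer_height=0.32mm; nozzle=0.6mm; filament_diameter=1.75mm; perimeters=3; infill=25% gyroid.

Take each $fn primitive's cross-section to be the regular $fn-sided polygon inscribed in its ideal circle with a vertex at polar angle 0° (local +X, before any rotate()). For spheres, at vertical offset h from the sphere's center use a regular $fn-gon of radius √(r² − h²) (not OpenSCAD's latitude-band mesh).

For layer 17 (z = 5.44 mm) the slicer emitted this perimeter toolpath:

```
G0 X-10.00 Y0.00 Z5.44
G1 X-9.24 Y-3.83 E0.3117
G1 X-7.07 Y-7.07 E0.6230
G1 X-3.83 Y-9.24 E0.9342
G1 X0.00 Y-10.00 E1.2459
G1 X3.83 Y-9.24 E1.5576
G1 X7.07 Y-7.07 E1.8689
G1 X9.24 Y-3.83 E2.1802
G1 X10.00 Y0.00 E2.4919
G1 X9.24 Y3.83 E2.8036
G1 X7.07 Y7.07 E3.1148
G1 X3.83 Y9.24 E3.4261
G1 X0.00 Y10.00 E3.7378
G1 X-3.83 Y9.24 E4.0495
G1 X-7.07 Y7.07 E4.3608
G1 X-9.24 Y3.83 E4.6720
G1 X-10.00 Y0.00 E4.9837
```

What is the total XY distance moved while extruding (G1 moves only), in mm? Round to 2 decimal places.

62.43 mm

Sum the Euclidean lengths of each G1 segment: total = 62.43 mm.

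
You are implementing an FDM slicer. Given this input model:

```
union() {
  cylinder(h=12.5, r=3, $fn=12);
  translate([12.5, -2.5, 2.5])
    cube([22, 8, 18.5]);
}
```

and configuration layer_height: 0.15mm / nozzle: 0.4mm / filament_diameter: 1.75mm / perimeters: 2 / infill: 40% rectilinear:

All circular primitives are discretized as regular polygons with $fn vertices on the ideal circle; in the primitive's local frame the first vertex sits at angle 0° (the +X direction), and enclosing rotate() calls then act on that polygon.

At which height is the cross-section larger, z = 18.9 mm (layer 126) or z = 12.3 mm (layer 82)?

Layer 126 (z = 18.9): the cylinder is absent (z outside [0, 12.5]); the 22×8 cube at (12.5, -2.5) contributes its full rectangle (area 176.00 mm²); Taking the union: only the 22×8 cube at (12.5, -2.5) is present, so the union is just that shape — area = 176.00 mm². So its area = 176.00 mm². Layer 82 (z = 12.3): the r=3 cylinder gives a regular 12-gon of circumradius 3 (constant along its height) (area = (12/2)·3.000²·sin(360°/12) = 27.00 mm²); the cube at (12.5, -2.5) (footprint 22×8) is included at this height (area 176.00 mm²); Merging all regions: the 2 present regions are separate (no shared area or edge), so areas and boundary lengths simply add and each stays a separate island — area = 203.00 mm². So its area = 203.00 mm². Layer 82 is larger (203.00 vs 176.00 mm²).

layer 82 (z = 12.3 mm)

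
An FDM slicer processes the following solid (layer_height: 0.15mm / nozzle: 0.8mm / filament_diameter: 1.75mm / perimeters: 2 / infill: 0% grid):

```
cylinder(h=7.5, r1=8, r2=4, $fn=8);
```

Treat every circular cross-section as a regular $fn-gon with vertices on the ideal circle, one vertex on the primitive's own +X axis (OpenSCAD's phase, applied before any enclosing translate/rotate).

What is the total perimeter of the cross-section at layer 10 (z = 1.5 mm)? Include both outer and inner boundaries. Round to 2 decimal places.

At z = 1.5 mm: the cone: at t=0.200 of its height the radius interpolates to r₁+(r₂−r₁)t = 7.200, giving a regular 8-gon of that circumradius (perimeter = 2·8·7.200·sin(180°/8) = 44.09 mm). Overall, the cross-section is a single solid region. Total boundary length (outer) = 44.09 mm.

44.09 mm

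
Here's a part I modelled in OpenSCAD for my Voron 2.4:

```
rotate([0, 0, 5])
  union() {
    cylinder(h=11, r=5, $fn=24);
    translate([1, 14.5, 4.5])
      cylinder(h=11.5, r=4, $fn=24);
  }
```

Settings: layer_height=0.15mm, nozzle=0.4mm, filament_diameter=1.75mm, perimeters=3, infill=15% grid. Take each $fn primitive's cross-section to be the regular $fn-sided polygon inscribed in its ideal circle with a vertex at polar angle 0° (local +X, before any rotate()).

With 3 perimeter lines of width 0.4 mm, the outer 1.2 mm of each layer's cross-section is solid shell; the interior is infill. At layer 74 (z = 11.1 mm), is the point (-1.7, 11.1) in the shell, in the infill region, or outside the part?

At z = 11.1 mm: the cylinder is not intersected at this z (z outside [0, 11]); the r=4 cylinder at (1, 14.5) gives a regular 24-gon of circumradius 4 (constant along its height); Combining (union): only the r=4 cylinder at (1, 14.5) is present, so the union is just that shape — 1 connected region; (rotated 5° about Z; rotation is an isometry so areas/perimeters/island counts are preserved). Overall, the cross-section is a single solid region. Undo the 5° rotation: the query point maps to (-0.726, 11.206) in the un-rotated model frame. The nearest boundary edge runs (-1.00, 11.04)→(-0.04, 10.64); distance from the point to it = 0.26 mm. The point is inside the cross-section, 0.26 mm from the nearest boundary — within the 1.2 mm shell band (3 × 0.4).

shell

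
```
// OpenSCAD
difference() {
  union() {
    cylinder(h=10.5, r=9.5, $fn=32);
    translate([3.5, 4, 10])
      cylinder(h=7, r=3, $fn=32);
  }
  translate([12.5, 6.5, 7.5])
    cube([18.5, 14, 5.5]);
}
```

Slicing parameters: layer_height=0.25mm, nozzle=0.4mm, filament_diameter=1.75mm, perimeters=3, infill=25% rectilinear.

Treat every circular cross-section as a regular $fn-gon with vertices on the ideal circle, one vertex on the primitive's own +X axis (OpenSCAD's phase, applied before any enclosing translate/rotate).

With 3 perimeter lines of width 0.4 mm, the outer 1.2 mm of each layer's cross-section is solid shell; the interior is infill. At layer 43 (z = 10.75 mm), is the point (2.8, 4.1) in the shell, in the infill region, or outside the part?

infill

At z = 10.75 mm: the cylinder does not reach this height (z outside [0, 10.5]); the cylinder at (3.5, 4): section is a regular 32-gon, circumradius r=3; Combining (union): only the r=3 cylinder at (3.5, 4) is present, so the union is just that shape — 1 connected region; the 18.5×14 cube at (12.5, 6.5) contributes its full rectangle; After the difference (first − rest): starting from that combined region, the 18.5×14 cube at (12.5, 6.5) misses the remaining region (no effect) — 1 connected region. Overall, the cross-section is a single solid region. The nearest boundary edge runs (0.50, 4.00)→(0.56, 4.59); distance from the point to it = 2.28 mm. The point is inside the cross-section and 2.28 mm from the nearest boundary — more than the 1.2 mm shell width (3 × 0.4), so it's in the infill interior.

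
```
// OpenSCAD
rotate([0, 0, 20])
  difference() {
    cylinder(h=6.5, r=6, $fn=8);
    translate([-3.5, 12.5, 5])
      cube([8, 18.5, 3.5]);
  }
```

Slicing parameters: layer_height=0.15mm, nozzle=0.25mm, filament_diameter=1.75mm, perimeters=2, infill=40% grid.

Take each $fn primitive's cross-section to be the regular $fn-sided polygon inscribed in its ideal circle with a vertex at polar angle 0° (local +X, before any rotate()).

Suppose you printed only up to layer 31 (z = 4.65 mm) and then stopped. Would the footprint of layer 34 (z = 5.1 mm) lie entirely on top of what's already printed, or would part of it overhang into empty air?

Compare the two slices. At z = 4.65: the r=6 cylinder gives a regular 8-gon of circumradius 6 (constant along its height) (area = (8/2)·6.000²·sin(360°/8) = 101.82 mm²); the cube at (-3.5, 12.5) is absent (z outside [5, 8.5]); Subtracting the remaining from the first: none of the subtracted shapes is present at this height, so the r=6 cylinder is unchanged — area = 101.82 mm²; (rotated 20° about Z; rotation is an isometry so areas/perimeters/island counts are preserved). At z = 5.1: the r=6 cylinder contributes a regular 8-gon of circumradius 6 (area = (8/2)·6.000²·sin(360°/8) = 101.82 mm²); the 8×18.5 cube at (-3.5, 12.5) contributes its full rectangle (area 148.00 mm²); Subtracting the remaining from the first: starting from the r=6 cylinder (101.82 mm²), the 8×18.5 cube at (-3.5, 12.5) misses the remaining region (no effect) — area = 101.82 mm²; (rotated 20° about Z; rotation is an isometry so areas/perimeters/island counts are preserved). Checking containment: the cross-section at z = 5.1 is a subset of the cross-section at z = 4.65.

entirely on top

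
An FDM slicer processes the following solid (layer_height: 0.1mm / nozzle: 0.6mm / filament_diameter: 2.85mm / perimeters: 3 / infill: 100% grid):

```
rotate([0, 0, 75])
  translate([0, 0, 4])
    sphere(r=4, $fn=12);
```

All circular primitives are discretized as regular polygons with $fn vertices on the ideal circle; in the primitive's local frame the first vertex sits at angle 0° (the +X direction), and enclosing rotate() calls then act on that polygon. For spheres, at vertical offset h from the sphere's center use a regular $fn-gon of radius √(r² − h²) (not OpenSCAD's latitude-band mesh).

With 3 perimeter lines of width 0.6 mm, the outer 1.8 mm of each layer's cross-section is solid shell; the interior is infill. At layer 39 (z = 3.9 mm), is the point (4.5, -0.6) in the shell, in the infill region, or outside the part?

At z = 3.9 mm: the r=4 sphere slices to a regular 12-gon of circumradius 3.999 (√(r²−h²) with h=0.1 from center); (whole slice rotated 75° about Z — lengths, areas and connectivity unchanged). Overall, the cross-section is a single solid region. Undo the 75° rotation: the query point maps to (0.585, -4.502) in the un-rotated model frame. The nearest boundary edge runs (-0.00, -4.00)→(2.00, -3.46); distance from the point to it = 0.64 mm. The point is not inside any of the regions above, so it lies outside the cross-section (0.64 mm from the nearest boundary).

outside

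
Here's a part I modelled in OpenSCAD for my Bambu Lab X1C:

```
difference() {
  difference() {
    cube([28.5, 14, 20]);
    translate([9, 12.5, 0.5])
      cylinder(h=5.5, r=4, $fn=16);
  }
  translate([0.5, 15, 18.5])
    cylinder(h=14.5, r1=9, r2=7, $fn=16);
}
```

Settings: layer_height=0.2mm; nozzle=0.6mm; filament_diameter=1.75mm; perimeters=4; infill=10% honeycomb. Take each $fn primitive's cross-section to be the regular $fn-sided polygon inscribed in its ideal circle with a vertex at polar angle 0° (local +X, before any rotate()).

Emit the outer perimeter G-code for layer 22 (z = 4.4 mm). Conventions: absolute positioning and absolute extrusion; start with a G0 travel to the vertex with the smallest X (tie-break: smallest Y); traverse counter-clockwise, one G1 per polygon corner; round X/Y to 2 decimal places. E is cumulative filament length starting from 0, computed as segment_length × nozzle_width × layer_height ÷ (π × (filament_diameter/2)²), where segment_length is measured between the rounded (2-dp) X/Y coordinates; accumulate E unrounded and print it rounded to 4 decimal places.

G0 X0.00 Y0.00 Z4.40
G1 X28.50 Y0.00 E1.4219
G1 X28.50 Y14.00 E2.1203
G1 X12.70 Y14.00 E2.9086
G1 X13.00 Y12.50 E2.9849
G1 X12.70 Y10.97 E3.0627
G1 X11.83 Y9.67 E3.1407
G1 X10.53 Y8.80 E3.2188
G1 X9.00 Y8.50 E3.2966
G1 X7.47 Y8.80 E3.3744
G1 X6.17 Y9.67 E3.4524
G1 X5.30 Y10.97 E3.5304
G1 X5.00 Y12.50 E3.6082
G1 X5.30 Y14.00 E3.6845
G1 X0.00 Y14.00 E3.9490
G1 X0.00 Y0.00 E4.6474

At z = 4.4 mm: the cube (footprint 28.5×14) is included at this height; the r=4 cylinder at (9, 12.5) contributes a regular 16-gon of circumradius 4; Subtracting the remaining from the first: starting from the 28.5×14 cube, the r=4 cylinder at (9, 12.5) partially overlaps it — only the 36.04 mm² overlap (of its 48.98 mm²) is removed, clipping the outline — 1 connected region; the cone at (0.5, 15) does not reach this height (z outside [18.5, 33]); After the difference (first − rest): none of the subtracted shapes is present at this height, so that combined region is unchanged — 1 connected region. The outline is a single polygon with 15 vertices. Extrusion per mm of travel: 0.6 × 0.2 / (π × 0.875²) = 0.049890. Accumulating E over each segment gives final E = 4.6474.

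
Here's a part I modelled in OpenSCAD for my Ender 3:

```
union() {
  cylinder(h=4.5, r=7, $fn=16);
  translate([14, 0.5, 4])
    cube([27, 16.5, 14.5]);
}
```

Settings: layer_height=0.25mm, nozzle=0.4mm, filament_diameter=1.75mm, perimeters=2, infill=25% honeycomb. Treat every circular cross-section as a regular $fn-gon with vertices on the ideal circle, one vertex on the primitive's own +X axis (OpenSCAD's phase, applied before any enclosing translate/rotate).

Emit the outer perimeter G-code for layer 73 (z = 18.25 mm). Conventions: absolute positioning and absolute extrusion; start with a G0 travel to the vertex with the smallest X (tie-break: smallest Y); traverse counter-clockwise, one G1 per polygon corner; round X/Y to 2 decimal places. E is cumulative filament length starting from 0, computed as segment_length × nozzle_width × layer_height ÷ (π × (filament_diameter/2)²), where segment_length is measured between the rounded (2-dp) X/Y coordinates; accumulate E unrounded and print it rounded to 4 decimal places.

G0 X14.00 Y0.50 Z18.25
G1 X41.00 Y0.50 E1.1225
G1 X41.00 Y17.00 E1.8085
G1 X14.00 Y17.00 E2.9310
G1 X14.00 Y0.50 E3.6170

At z = 18.25 mm: the cylinder is absent (z outside [0, 4.5]); the 27×16.5 cube at (14, 0.5) contributes its full rectangle; Taking the union: only the 27×16.5 cube at (14, 0.5) is present, so the union is just that shape — 1 connected region. The outline is a single polygon with 4 vertices. Extrusion per mm of travel: 0.4 × 0.25 / (π × 0.875²) = 0.041575. Accumulating E over each segment gives final E = 3.6170.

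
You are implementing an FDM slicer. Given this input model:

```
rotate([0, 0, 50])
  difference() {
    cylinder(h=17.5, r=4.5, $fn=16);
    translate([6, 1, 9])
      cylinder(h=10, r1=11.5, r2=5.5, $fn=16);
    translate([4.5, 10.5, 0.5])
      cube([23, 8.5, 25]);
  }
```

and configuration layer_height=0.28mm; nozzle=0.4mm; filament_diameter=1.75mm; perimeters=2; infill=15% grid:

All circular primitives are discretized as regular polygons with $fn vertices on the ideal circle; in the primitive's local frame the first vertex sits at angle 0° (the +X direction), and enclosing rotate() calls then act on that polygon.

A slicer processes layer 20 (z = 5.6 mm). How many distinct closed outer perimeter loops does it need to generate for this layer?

At z = 5.6 mm: the cylinder: section is a regular 16-gon, circumradius r=4.5; the cone at (6, 1) is absent (z outside [9, 19]); the cube at (4.5, 10.5) is present — its section is the full 23×8.5 rectangle; After the difference (first − rest): starting from the r=4.5 cylinder, the 23×8.5 cube at (4.5, 10.5) misses the remaining region (no effect) — 1 connected region; (rotated 50° about Z; rotation is an isometry so areas/perimeters/island counts are preserved). The result has 1 disconnected region.

1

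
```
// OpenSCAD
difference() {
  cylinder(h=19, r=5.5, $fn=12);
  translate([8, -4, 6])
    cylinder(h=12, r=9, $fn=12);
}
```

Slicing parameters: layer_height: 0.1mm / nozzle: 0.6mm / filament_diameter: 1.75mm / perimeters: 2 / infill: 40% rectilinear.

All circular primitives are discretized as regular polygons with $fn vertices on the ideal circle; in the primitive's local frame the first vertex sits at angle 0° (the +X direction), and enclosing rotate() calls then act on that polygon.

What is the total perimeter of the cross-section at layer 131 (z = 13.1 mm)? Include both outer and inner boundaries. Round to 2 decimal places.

31.44 mm

At z = 13.1 mm: the r=5.5 cylinder contributes a regular 12-gon of circumradius 5.5 (perimeter = 2·12·5.500·sin(180°/12) = 34.16 mm); the cylinder at (8, -4): section is a regular 12-gon, circumradius r=9 (perimeter = 2·12·9.000·sin(180°/12) = 55.90 mm); Taking the first minus the rest: starting from the r=5.5 cylinder, the r=9 cylinder at (8, -4) partially overlaps it — only the 38.06 mm² overlap (of its 243.00 mm²) is removed, clipping the outline — boundary = 31.44 mm. Overall, the cross-section is a single solid region. Total boundary length (outer) = 31.44 mm.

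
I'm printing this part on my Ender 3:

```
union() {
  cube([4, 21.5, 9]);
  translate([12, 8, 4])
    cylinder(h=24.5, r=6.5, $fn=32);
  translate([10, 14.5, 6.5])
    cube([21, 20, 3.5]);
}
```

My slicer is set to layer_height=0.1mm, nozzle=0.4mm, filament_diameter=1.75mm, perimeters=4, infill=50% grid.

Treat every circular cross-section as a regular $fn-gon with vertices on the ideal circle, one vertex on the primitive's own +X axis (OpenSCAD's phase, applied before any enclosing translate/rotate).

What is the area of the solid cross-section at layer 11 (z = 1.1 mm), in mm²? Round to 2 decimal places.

86.00 mm²

At z = 1.1 mm: the cube (footprint 4×21.5) is included at this height (area 86.00 mm²); the cylinder at (12, 8) is absent (z outside [4, 28.5]); the cube at (10, 14.5) is absent (z outside [6.5, 10]); Combining (union): only the 4×21.5 cube is present, so the union is just that shape — area = 86.00 mm². Overall, the cross-section is a single solid region. Net area = 86.00 mm².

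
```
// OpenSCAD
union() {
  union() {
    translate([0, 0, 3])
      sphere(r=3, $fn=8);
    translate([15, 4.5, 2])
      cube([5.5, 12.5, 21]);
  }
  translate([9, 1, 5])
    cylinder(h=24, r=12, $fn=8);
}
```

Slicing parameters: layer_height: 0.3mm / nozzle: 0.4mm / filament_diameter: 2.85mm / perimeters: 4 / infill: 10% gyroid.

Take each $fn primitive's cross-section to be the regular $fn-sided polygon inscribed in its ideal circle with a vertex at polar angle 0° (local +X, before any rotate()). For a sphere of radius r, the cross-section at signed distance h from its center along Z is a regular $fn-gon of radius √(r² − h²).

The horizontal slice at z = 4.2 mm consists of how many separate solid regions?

At z = 4.2 mm: the r=3 sphere contributes a regular 8-gon of circumradius √(3²−1.2²) = 2.750; the cube at (15, 4.5) (footprint 5.5×12.5) is included at this height; Taking the union: the 2 present regions are separate (no shared area or edge), so areas and boundary lengths simply add and each stays a separate island — 2 connected regions; the cylinder at (9, 1) does not reach this height (z outside [5, 29]); Taking the union: only that combined region is present, so the union is just that shape — 2 connected regions. The result has 2 disconnected regions.

2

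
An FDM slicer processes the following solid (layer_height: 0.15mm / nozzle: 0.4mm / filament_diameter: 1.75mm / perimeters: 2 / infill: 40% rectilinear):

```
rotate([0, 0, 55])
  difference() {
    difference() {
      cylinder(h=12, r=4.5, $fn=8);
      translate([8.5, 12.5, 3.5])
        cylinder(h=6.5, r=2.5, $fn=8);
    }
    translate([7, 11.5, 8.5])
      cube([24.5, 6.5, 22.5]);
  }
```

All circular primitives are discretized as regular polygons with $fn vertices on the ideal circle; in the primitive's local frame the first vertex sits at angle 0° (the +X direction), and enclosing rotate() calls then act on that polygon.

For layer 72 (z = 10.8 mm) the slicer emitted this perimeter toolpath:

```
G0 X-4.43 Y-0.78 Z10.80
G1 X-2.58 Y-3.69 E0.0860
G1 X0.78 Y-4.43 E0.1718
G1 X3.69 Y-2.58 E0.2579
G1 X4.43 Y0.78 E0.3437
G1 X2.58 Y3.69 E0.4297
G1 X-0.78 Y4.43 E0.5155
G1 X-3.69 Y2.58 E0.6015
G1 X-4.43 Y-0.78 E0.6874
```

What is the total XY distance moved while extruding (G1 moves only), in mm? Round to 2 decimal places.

Sum the Euclidean lengths of each G1 segment: total = 27.56 mm.

27.56 mm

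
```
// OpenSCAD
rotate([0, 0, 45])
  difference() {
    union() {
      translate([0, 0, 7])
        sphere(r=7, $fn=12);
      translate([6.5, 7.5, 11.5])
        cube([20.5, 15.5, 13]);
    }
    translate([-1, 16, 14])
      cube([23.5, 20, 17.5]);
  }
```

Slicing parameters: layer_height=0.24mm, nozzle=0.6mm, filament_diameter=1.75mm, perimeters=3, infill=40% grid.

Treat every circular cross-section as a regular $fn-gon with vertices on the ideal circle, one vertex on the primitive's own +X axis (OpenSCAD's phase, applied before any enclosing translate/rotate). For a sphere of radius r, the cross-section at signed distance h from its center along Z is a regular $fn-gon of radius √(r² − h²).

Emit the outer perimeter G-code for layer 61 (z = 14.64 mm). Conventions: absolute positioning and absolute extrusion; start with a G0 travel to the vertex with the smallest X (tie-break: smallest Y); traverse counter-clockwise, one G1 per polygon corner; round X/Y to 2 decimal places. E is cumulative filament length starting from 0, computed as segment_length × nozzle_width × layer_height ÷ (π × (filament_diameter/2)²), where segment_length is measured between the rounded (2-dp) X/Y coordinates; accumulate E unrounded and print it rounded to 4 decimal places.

G0 X-6.72 Y15.91 Z14.64
G1 X-0.71 Y9.90 E0.5088
G1 X13.79 Y24.40 E1.7365
G1 X2.83 Y35.36 E2.6645
G1 X-0.35 Y32.17 E2.9341
G1 X4.60 Y27.22 E3.3532
G1 X-6.72 Y15.91 E4.3112

At z = 14.64 mm: the sphere does not reach this height (|z−center|=7.640 > r=7); the 20.5×15.5 cube at (6.5, 7.5) contributes its full rectangle; Taking the union: only the 20.5×15.5 cube at (6.5, 7.5) is present, so the union is just that shape — 1 connected region; the cube at (-1, 16) (footprint 23.5×20) is included at this height; Taking the first minus the rest: starting from the result so far, the 23.5×20 cube at (-1, 16) partially overlaps it — only the 112.00 mm² overlap (of its 470.00 mm²) is removed, clipping the outline — 1 connected region; (rotated 45° about Z; rotation is an isometry so areas/perimeters/island counts are preserved). The outline is a single polygon with 6 vertices. Extrusion per mm of travel: 0.6 × 0.24 / (π × 0.875²) = 0.059868. Accumulating E over each segment gives final E = 4.3112.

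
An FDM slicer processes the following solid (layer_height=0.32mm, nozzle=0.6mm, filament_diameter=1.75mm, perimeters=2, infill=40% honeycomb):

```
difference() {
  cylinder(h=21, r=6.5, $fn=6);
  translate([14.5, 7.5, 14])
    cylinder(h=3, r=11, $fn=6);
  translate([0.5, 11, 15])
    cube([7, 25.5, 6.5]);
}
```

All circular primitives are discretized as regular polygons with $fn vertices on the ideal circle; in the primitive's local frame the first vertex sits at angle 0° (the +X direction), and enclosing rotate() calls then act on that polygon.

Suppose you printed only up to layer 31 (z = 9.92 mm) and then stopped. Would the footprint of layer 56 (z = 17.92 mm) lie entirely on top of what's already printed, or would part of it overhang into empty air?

Compare the two slices. At z = 9.92: the r=6.5 cylinder contributes a regular 6-gon of circumradius 6.5 (area = (6/2)·6.500²·sin(360°/6) = 109.77 mm²); the cylinder at (14.5, 7.5) does not reach this height (z outside [14, 17]); the cube at (0.5, 11) does not reach this height (z outside [15, 21.5]); After the difference (first − rest): none of the subtracted shapes is present at this height, so the r=6.5 cylinder is unchanged — area = 109.77 mm². At z = 17.92: the cylinder: section is a regular 6-gon, circumradius r=6.5 (area = (6/2)·6.500²·sin(360°/6) = 109.77 mm²); the cylinder at (14.5, 7.5) is absent (z outside [14, 17]); the cube at (0.5, 11) (footprint 7×25.5) is included at this height (area 178.50 mm²); Taking the first minus the rest: starting from the r=6.5 cylinder (109.77 mm²), the 7×25.5 cube at (0.5, 11) misses the remaining region (no effect) — area = 109.77 mm². Checking containment: the cross-section at z = 17.92 is a subset of the cross-section at z = 9.92.

entirely on top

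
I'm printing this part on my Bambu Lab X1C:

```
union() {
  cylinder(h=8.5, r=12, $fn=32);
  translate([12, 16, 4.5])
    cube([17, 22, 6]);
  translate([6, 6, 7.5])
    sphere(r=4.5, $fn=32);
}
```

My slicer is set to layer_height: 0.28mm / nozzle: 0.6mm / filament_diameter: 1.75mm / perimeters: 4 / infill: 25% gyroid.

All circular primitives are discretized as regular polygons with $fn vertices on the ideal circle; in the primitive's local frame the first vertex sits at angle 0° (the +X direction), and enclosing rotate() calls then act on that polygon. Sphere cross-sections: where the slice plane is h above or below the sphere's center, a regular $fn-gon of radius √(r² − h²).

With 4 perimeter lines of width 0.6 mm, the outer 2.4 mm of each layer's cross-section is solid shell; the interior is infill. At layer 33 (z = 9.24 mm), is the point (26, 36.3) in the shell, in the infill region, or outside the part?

At z = 9.24 mm: the cylinder is absent (z outside [0, 8.5]); the cube at (12, 16) is present — its section is the full 17×22 rectangle; the r=4.5 sphere at (6, 6) slices to a regular 32-gon of circumradius 4.150 (√(r²−h²) with h=1.74 from center); Taking the union: the 2 present regions are separate (no shared area or edge), so areas and boundary lengths simply add and each stays a separate island — 2 connected regions. Overall, the cross-section has 2 separate islands. The nearest boundary edge runs (12.00, 38.00)→(29.00, 38.00); distance from the point to it = 1.70 mm. (Shell/infill is judged within the island containing the point — the largest one.) The point is inside the cross-section, 1.70 mm from the nearest boundary — within the 2.4 mm shell band (4 × 0.6).

shell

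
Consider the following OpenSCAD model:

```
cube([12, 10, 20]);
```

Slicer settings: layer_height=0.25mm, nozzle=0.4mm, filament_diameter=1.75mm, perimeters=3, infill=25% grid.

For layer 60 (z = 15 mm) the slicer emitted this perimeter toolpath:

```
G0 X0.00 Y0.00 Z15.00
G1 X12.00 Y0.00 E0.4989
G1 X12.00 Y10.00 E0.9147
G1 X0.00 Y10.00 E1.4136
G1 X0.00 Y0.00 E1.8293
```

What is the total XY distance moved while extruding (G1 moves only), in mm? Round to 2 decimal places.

Sum the Euclidean lengths of each G1 segment: total = 44.00 mm.

44.00 mm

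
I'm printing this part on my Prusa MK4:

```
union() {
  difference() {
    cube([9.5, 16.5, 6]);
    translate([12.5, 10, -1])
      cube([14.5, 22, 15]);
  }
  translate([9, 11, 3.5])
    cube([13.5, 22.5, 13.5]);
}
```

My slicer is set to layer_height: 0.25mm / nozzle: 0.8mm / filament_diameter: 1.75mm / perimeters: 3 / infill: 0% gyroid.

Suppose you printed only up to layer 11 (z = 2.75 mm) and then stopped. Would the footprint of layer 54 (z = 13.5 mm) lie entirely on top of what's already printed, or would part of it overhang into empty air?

Compare the two slices. At z = 2.75: the 9.5×16.5 cube contributes its full rectangle (area 156.75 mm²); the 14.5×22 cube at (12.5, 10) contributes its full rectangle (area 319.00 mm²); Taking the first minus the rest: starting from the 9.5×16.5 cube (156.75 mm²), the 14.5×22 cube at (12.5, 10) misses the remaining region (no effect) — area = 156.75 mm²; the cube at (9, 11) is absent (z outside [3.5, 17]); Merging all regions: only the result so far is present, so the union is just that shape — area = 156.75 mm². At z = 13.5: the cube does not reach this height (z outside [0, 6]); the cube at (12.5, 10) (footprint 14.5×22) is included at this height (area 319.00 mm²); After the difference (first − rest): the first operand is absent here, so nothing remains; the cube at (9, 11) (footprint 13.5×22.5) is included at this height (area 303.75 mm²); Combining (union): only the 13.5×22.5 cube at (9, 11) is present, so the union is just that shape — area = 303.75 mm². Checking containment: at z = 13.5 the cross-section extends beyond the z = 2.75 cross-section by about 301.00 mm².

part overhangs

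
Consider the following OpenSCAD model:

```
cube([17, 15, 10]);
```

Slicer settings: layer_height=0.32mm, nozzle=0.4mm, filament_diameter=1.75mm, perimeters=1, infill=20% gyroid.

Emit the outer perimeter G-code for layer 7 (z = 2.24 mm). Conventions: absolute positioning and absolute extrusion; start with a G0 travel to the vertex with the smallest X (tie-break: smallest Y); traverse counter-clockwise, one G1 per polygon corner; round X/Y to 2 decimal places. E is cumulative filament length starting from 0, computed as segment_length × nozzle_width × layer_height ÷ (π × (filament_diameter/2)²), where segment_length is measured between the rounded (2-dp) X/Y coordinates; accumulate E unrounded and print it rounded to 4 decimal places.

G0 X0.00 Y0.00 Z2.24
G1 X17.00 Y0.00 E0.9047
G1 X17.00 Y15.00 E1.7029
G1 X0.00 Y15.00 E2.6076
G1 X0.00 Y0.00 E3.4058

At z = 2.24 mm: the cube is present — its section is the full 17×15 rectangle. The outline is a single polygon with 4 vertices. Extrusion per mm of travel: 0.4 × 0.32 / (π × 0.875²) = 0.053216. Accumulating E over each segment gives final E = 3.4058.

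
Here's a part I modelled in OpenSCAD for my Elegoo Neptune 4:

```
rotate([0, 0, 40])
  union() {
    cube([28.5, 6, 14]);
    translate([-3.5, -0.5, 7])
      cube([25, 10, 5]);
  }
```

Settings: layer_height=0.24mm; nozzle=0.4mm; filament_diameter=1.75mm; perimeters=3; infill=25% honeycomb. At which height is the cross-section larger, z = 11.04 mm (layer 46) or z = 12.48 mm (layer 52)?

layer 46 (z = 11.04 mm)

Layer 46 (z = 11.04): the 28.5×6 cube contributes its full rectangle (area 171.00 mm²); the cube at (-3.5, -0.5) (footprint 25×10) is included at this height (area 250.00 mm²); Combining (union): the regions partially overlap — summed areas 421.00 mm² minus the doubly-counted overlap 129.00 mm² gives 292.00 mm² — area = 292.00 mm²; (rotated 40° about Z; rotation is an isometry so areas/perimeters/island counts are preserved). So its area = 292.00 mm². Layer 52 (z = 12.48): the cube (footprint 28.5×6) is included at this height (area 171.00 mm²); the cube at (-3.5, -0.5) is absent (z outside [7, 12]); Taking the union: only the 28.5×6 cube is present, so the union is just that shape — area = 171.00 mm²; (rotated 40° about Z; rotation is an isometry so areas/perimeters/island counts are preserved). So its area = 171.00 mm². Layer 46 is larger (292.00 vs 171.00 mm²).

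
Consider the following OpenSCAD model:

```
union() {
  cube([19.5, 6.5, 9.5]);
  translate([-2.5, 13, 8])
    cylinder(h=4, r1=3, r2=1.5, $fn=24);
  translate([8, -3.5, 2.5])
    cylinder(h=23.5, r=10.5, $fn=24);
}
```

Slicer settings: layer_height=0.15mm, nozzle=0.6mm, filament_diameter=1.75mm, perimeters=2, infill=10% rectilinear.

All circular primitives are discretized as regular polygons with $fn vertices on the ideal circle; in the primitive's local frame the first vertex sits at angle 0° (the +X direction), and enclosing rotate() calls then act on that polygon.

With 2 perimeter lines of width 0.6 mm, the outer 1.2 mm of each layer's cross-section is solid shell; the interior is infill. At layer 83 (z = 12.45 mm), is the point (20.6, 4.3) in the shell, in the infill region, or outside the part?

outside

At z = 12.45 mm: the cube does not reach this height (z outside [0, 9.5]); the cone at (-2.5, 13) does not reach this height (z outside [8, 12]); the r=10.5 cylinder at (8, -3.5) contributes a regular 24-gon of circumradius 10.5; Merging all regions: only the r=10.5 cylinder at (8, -3.5) is present, so the union is just that shape — 1 connected region. Overall, the cross-section is a single solid region. The nearest boundary edge runs (18.14, -0.78)→(17.09, 1.75); distance from the point to it = 4.34 mm. The point is not inside any of the regions above, so it lies outside the cross-section (4.34 mm from the nearest boundary).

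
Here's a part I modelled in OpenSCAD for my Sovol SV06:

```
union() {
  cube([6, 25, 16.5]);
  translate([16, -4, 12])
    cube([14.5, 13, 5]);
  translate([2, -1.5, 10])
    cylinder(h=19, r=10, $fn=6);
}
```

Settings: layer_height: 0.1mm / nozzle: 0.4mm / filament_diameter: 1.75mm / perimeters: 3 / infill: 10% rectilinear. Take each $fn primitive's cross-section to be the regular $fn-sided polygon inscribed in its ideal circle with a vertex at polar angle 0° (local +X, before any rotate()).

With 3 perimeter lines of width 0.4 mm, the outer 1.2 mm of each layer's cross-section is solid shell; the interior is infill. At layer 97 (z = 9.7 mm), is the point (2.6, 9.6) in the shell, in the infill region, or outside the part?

At z = 9.7 mm: the 6×25 cube contributes its full rectangle; the cube at (16, -4) does not reach this height (z outside [12, 17]); the cylinder at (2, -1.5) is not intersected at this z (z outside [10, 29]); Taking the union: only the 6×25 cube is present, so the union is just that shape — 1 connected region. Overall, the cross-section is a single solid region. The nearest boundary edge runs (0.00, 25.00)→(0.00, 0.00); distance from the point to it = 2.60 mm. The point is inside the cross-section and 2.60 mm from the nearest boundary — more than the 1.2 mm shell width (3 × 0.4), so it's in the infill interior.

infill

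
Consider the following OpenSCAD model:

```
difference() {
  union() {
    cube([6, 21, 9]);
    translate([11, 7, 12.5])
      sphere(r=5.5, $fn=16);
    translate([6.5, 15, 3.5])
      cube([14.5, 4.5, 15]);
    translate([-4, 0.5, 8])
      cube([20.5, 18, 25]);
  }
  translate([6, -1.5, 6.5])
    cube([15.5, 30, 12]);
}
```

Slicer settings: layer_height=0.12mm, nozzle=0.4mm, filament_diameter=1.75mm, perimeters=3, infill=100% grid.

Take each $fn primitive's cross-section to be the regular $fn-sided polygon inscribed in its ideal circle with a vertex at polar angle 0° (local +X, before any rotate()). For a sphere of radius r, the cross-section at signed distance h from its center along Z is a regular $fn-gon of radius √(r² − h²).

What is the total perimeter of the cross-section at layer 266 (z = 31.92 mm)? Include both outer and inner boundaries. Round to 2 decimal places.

At z = 31.92 mm: the cube is not intersected at this z (z outside [0, 9]); the sphere at (11, 7) does not reach this height (|z−center|=19.420 > r=5.5); the cube at (6.5, 15) is not intersected at this z (z outside [3.5, 18.5]); the cube at (-4, 0.5) (footprint 20.5×18) is included at this height (perimeter 77.00 mm); Combining (union): only the 20.5×18 cube at (-4, 0.5) is present, so the union is just that shape — boundary = 77.00 mm; the cube at (6, -1.5) does not reach this height (z outside [6.5, 18.5]); Subtracting the remaining from the first: none of the subtracted shapes is present at this height, so that combined region is unchanged — boundary = 77.00 mm. Overall, the cross-section is a single solid region. Total boundary length (outer) = 77.00 mm.

77.00 mm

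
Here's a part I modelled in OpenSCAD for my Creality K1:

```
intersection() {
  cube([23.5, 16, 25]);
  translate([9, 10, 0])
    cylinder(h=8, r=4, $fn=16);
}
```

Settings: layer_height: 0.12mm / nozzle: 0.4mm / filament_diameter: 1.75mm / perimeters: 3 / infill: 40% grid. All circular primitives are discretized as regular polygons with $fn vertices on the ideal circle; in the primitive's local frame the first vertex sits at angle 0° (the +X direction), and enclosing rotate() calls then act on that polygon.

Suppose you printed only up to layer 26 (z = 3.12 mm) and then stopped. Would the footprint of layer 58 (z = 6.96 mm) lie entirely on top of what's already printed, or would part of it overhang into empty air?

Compare the two slices. At z = 3.12: the cube (footprint 23.5×16) is included at this height (area 376.00 mm²); the cylinder at (9, 10): section is a regular 16-gon, circumradius r=4 (area = (16/2)·4.000²·sin(360°/16) = 48.98 mm²); Taking the intersection: the r=4 cylinder at (9, 10) lies inside the 23.5×16 cube, so the common part is the r=4 cylinder at (9, 10) itself — area = 48.98 mm². At z = 6.96: the cube is present — its section is the full 23.5×16 rectangle (area 376.00 mm²); the cylinder at (9, 10): section is a regular 16-gon, circumradius r=4 (area = (16/2)·4.000²·sin(360°/16) = 48.98 mm²); After intersecting: the r=4 cylinder at (9, 10) lies inside the 23.5×16 cube, so the common part is the r=4 cylinder at (9, 10) itself — area = 48.98 mm². Checking containment: the cross-section at z = 6.96 is a subset of the cross-section at z = 3.12.

entirely on top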